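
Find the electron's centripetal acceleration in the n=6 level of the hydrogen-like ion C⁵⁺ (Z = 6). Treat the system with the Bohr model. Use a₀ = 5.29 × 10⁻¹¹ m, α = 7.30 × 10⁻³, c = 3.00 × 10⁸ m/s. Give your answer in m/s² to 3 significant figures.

r = n²a₀/Z = 3.17 × 10⁻¹⁰ m, v = Zαc/n = 2.19 × 10⁶ m/s
a = v²/r = (2.19 × 10⁶)² / 3.17 × 10⁻¹⁰ = 1.51 × 10²² m/s²

1.51 × 10²² m/s²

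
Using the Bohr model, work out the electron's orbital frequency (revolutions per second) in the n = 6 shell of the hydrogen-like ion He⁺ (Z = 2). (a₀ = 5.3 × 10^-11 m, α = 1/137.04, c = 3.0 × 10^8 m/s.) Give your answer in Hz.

1.2 × 10^14 Hz

r = n²a₀/Z = 9.5 × 10^-10 m, v = Zαc/n = 7.3 × 10^5 m/s
f = v/(2πr) = 1.2 × 10^14 Hz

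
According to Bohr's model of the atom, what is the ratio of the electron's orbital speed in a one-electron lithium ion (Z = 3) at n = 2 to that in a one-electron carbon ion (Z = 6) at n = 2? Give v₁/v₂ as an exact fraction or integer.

v ∝ Z^1 · n^-1
v₁/v₂ = (3/6)^1 · (2/2)^-1 = 1/2

1/2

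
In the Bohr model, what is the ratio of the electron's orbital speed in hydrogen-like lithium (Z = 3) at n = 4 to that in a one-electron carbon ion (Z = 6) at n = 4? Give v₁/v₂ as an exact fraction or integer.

v ∝ Z^1 · n^-1
v₁/v₂ = (3/6)^1 · (4/4)^-1 = 1/2

1/2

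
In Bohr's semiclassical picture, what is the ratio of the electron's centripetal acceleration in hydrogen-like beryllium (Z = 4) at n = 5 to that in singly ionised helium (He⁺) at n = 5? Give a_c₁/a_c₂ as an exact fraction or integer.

8

a_c ∝ Z^3 · n^-4
a_c₁/a_c₂ = (4/2)^3 · (5/5)^-4 = 8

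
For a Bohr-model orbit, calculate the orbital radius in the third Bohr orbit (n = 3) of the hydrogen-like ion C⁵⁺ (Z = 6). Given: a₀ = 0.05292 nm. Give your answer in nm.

0.07938 nm

r_n = n²a₀/Z = 3² × 0.05292 / 6
    = 9 × 0.05292 / 6 = 0.07938 nm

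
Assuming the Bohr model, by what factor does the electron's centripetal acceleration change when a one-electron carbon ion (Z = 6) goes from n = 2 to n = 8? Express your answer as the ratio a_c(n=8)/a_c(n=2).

1/256

a_c ∝ Z^3 · n^-4; with Z fixed, a_c ∝ n^-4.
a_c(n=8)/a_c(n=2) = (8/2)^-4 = 1/256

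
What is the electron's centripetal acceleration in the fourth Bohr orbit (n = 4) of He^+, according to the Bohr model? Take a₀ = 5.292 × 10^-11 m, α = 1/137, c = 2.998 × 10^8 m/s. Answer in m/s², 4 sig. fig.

2.828 × 10^21 m/s²

r = n²a₀/Z = 4.234 × 10^-10 m, v = Zαc/n = 1.094 × 10^6 m/s
a = v²/r = (1.094 × 10^6)² / 4.234 × 10^-10 = 2.828 × 10^21 m/s²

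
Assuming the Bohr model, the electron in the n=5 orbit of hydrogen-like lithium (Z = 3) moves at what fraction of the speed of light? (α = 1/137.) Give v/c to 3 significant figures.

0.00438

v_n = Zαc/n, so v/c = Zα/n = 3 × 0.00730 / 5 = 0.00438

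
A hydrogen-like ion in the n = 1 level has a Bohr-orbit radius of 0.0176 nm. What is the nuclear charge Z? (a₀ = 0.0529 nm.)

3

r_n = n²a₀/Z ⇒ Z = n²a₀/r = 1² × 0.0529 / 0.0176 ≈ 3.01
Z = 3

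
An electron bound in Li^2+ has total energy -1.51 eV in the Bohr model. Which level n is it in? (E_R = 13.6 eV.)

E_n = −E_R Z²/n² ⇒ n² = E_R Z²/(−E_n) = 13.6 × 3² / 1.51 ≈ 81.06
n = 9

9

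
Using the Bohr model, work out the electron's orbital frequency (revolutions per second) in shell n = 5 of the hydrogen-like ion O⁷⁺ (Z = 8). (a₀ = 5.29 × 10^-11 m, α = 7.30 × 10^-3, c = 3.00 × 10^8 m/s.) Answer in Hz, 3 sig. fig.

3.37 × 10^15 Hz

r = n²a₀/Z = 1.65 × 10^-10 m, v = Zαc/n = 3.50 × 10^6 m/s
f = v/(2πr) = 3.37 × 10^15 Hz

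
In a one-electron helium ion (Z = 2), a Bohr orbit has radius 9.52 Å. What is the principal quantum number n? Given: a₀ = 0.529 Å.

r_n = n²a₀/Z ⇒ n² = rZ/a₀ = 9.52 × 2 / 0.529 ≈ 35.99
n = 6

6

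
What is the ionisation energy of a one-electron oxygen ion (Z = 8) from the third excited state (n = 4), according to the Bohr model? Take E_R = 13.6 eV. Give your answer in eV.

E_n = −E_R·Z²/n² = −13.6 × 8²/4² eV = -54.4 eV
Ionisation energy = −E_n = 54.4 eV

54.4 eV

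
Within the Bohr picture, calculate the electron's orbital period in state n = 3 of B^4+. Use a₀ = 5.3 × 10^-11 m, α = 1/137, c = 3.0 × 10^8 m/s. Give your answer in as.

160 as

r = n²a₀/Z = 3²·5.3 × 10^-11/5 = 9.5 × 10^-11 m
v = Zαc/n = 5·0.0073·3.0 × 10^8/3 = 3.6 × 10^6 m/s
T = 2πr/v = 1.6 × 10^-16 s = 160 as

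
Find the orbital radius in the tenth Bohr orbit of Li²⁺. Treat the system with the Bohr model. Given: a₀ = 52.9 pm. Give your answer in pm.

1760 pm

r_n = n²a₀/Z = 10² × 52.9 / 3
    = 100 × 52.9 / 3 = 1760 pm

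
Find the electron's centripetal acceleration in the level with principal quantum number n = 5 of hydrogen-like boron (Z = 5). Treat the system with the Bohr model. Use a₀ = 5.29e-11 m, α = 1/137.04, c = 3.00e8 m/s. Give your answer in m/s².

1.81e22 m/s²

r = n²a₀/Z = 2.64e-10 m, v = Zαc/n = 2.19e6 m/s
a = v²/r = (2.19e6)² / 2.64e-10 = 1.81e22 m/s²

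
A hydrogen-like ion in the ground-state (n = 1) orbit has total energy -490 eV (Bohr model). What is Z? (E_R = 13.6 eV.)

6

E_n = −E_R Z²/n² ⇒ Z² = −E_n n²/E_R = 490 × 1² / 13.6 ≈ 36.03
Z = 6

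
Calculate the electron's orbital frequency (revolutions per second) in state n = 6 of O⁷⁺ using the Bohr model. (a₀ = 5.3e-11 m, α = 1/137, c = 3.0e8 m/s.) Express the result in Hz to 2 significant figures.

r = n²a₀/Z = 2.4e-10 m, v = Zαc/n = 2.9e6 m/s
f = v/(2πr) = 1.9e15 Hz

1.9e15 Hz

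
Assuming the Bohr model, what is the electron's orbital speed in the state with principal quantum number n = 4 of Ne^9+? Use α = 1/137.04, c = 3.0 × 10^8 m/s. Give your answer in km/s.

v_n = Zαc/n = 10 × 0.0073 × 3.0 × 10^8 / 4
    = 5500 km/s

5500 km/s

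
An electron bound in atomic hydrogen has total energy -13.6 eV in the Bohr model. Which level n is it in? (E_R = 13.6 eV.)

1

E_n = −E_R Z²/n² ⇒ n² = E_R Z²/(−E_n) = 13.6 × 1² / 13.6 ≈ 1.00
n = 1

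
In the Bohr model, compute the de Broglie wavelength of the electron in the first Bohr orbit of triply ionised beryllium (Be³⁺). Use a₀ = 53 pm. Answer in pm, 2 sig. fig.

The Bohr quantisation condition is nλ = 2πr_n.
r_n = n²a₀/Z = 13 pm
λ = 2πr_n/n = 2π·13/1 = 83 pm

83 pm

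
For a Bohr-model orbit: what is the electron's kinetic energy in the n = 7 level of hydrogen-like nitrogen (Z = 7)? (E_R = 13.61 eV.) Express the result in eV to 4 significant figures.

For a Coulomb orbit the virial theorem gives K = −E_n.
E_n = −E_R·Z²/n², so K = E_R·Z²/n² = 13.61 × 7²/7² = 13.61 eV

13.61 eV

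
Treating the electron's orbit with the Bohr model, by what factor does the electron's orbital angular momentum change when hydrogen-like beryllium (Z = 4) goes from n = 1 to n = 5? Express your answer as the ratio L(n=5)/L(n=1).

5

L = nℏ depends only on n, so L ∝ n.
L(n=5)/L(n=1) = (5/1)^1 = 5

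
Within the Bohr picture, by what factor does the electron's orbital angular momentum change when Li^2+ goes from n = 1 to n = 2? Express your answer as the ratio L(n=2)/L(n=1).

L = nℏ depends only on n, so L ∝ n.
L(n=2)/L(n=1) = (2/1)^1 = 2

2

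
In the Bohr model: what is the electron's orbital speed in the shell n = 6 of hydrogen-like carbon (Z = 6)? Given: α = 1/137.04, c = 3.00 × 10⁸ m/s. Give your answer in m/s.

2.19 × 10⁶ m/s

v_n = Zαc/n = 6 × 0.00730 × 3.00 × 10⁸ / 6
    = 2.19 × 10⁶ m/s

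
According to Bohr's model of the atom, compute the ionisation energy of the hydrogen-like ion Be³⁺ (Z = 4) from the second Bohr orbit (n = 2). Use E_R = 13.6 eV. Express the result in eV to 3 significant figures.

54.4 eV

E_n = −E_R·Z²/n² = −13.6 × 4²/2² eV = -54.4 eV
Ionisation energy = −E_n = 54.4 eV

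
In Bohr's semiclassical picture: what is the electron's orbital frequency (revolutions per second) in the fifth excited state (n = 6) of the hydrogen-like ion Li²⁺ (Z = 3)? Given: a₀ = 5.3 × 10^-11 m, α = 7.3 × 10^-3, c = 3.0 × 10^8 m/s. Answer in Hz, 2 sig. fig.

2.7 × 10^14 Hz

r = n²a₀/Z = 6.4 × 10^-10 m, v = Zαc/n = 1.1 × 10^6 m/s
f = v/(2πr) = 2.7 × 10^14 Hz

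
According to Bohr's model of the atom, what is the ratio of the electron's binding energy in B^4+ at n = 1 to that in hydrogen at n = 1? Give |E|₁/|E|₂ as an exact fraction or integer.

25

|E| ∝ Z^2 · n^-2
|E|₁/|E|₂ = (5/1)^2 · (1/1)^-2 = 25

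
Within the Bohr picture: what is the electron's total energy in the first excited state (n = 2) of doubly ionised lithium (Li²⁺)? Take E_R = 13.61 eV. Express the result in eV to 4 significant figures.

-30.62 eV

E_n = −E_R·Z²/n² = −13.61 × 3²/2² = -30.62 eV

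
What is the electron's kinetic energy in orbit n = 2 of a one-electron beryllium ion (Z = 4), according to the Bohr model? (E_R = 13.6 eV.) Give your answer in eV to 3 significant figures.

For a Coulomb orbit the virial theorem gives K = −E_n.
E_n = −E_R·Z²/n², so K = E_R·Z²/n² = 13.6 × 4²/2² = 54.4 eV

54.4 eV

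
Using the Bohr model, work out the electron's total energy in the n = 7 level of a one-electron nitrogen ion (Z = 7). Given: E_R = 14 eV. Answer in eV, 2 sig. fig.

E_n = −E_R·Z²/n² = −14 × 7²/7² = -14 eV

-14 eV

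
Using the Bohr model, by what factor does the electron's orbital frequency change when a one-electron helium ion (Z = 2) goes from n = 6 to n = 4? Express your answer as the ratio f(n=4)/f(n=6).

27/8

f ∝ Z^2 · n^-3; with Z fixed, f ∝ n^-3.
f(n=4)/f(n=6) = (4/6)^-3 = 27/8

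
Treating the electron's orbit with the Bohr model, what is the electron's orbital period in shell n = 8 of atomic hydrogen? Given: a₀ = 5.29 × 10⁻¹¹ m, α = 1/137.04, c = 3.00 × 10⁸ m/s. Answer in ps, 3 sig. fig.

r = n²a₀/Z = 8²·5.29 × 10⁻¹¹/1 = 3.39 × 10⁻⁹ m
v = Zαc/n = 1·0.00730·3.00 × 10⁸/8 = 2.74 × 10⁵ m/s
T = 2πr/v = 7.77 × 10⁻¹⁴ s = 0.0777 ps

0.0777 ps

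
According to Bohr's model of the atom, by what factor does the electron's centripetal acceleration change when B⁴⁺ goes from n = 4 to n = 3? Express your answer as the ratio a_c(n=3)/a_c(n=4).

256/81

a_c ∝ Z^3 · n^-4; with Z fixed, a_c ∝ n^-4.
a_c(n=3)/a_c(n=4) = (3/4)^-4 = 256/81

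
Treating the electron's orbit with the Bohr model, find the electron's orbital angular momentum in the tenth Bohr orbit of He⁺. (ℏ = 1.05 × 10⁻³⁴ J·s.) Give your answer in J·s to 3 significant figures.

1.05 × 10⁻³³ J·s

L_n = nℏ = 10 × 1.05 × 10⁻³⁴ = 1.05 × 10⁻³³ J·s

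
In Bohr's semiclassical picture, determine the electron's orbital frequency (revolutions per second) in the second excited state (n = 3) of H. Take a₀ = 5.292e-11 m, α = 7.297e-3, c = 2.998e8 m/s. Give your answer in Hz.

r = n²a₀/Z = 4.763e-10 m, v = Zαc/n = 7.292e5 m/s
f = v/(2πr) = 2.437e14 Hz

2.437e14 Hz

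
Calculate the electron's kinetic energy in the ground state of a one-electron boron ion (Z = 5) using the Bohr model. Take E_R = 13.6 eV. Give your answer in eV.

340 eV

For a Coulomb orbit the virial theorem gives K = −E_n.
E_n = −E_R·Z²/n², so K = E_R·Z²/n² = 13.6 × 5²/1² = 340 eV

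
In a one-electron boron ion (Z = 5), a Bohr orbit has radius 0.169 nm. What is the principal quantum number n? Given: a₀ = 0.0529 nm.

4

r_n = n²a₀/Z ⇒ n² = rZ/a₀ = 0.169 × 5 / 0.0529 ≈ 15.97
n = 4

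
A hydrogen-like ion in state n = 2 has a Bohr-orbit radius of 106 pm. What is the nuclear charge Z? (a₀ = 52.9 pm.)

2

r_n = n²a₀/Z ⇒ Z = n²a₀/r = 2² × 52.9 / 106 ≈ 2.00
Z = 2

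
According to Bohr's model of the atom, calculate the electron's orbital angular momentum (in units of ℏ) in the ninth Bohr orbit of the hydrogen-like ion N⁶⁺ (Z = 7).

9

L_n = nℏ, so L/ℏ = n = 9.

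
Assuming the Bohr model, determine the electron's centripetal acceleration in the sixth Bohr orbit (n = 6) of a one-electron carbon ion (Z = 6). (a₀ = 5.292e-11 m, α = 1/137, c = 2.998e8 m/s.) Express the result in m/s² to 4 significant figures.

1.508e22 m/s²

r = n²a₀/Z = 3.175e-10 m, v = Zαc/n = 2.188e6 m/s
a = v²/r = (2.188e6)² / 3.175e-10 = 1.508e22 m/s²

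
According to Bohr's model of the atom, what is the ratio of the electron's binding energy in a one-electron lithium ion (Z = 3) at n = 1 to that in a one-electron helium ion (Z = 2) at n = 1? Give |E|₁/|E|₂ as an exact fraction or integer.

9/4

|E| ∝ Z^2 · n^-2
|E|₁/|E|₂ = (3/2)^2 · (1/1)^-2 = 9/4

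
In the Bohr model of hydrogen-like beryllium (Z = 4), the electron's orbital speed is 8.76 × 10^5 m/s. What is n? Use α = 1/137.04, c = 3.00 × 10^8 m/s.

v_n = Zαc/n ⇒ n = Zαc/v = 4 × 0.00730 × 3.00 × 10^8 / 8.76 × 10^5 ≈ 10.00
n = 10

10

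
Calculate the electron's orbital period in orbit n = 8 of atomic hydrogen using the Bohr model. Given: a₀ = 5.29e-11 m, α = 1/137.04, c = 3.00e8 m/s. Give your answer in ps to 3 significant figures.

0.0777 ps

r = n²a₀/Z = 8²·5.29e-11/1 = 3.39e-9 m
v = Zαc/n = 1·0.00730·3.00e8/8 = 2.74e5 m/s
T = 2πr/v = 7.77e-14 s = 0.0777 ps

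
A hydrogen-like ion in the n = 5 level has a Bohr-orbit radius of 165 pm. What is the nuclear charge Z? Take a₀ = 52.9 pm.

r_n = n²a₀/Z ⇒ Z = n²a₀/r = 5² × 52.9 / 165 ≈ 8.02
Z = 8

8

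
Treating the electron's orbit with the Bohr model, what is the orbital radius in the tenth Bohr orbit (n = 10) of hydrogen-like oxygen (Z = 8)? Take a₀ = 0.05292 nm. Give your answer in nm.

r_n = n²a₀/Z = 10² × 0.05292 / 8
    = 100 × 0.05292 / 8 = 0.6615 nm

0.6615 nm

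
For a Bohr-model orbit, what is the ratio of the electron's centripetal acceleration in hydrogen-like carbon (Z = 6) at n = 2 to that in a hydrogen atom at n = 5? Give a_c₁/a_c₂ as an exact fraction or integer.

16875/2

a_c ∝ Z^3 · n^-4
a_c₁/a_c₂ = (6/1)^3 · (2/5)^-4 = 16875/2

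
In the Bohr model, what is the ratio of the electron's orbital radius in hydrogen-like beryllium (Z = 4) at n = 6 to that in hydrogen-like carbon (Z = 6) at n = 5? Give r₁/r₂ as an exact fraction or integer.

54/25

r ∝ Z^-1 · n^2
r₁/r₂ = (4/6)^-1 · (6/5)^2 = 54/25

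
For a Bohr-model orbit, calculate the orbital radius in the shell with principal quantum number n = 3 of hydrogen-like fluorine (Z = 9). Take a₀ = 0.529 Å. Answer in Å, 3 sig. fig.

r_n = n²a₀/Z = 3² × 0.529 / 9
    = 9 × 0.529 / 9 = 0.529 Å

0.529 Å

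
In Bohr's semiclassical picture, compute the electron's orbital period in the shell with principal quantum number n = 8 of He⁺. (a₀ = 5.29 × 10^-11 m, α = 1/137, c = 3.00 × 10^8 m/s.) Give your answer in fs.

19.4 fs

r = n²a₀/Z = 8²·5.29 × 10^-11/2 = 1.69 × 10^-9 m
v = Zαc/n = 2·0.00730·3.00 × 10^8/8 = 5.47 × 10^5 m/s
T = 2πr/v = 1.94 × 10^-14 s = 19.4 fs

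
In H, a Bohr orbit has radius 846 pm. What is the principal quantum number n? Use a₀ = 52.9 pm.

4

r_n = n²a₀/Z ⇒ n² = rZ/a₀ = 846 × 1 / 52.9 ≈ 15.99
n = 4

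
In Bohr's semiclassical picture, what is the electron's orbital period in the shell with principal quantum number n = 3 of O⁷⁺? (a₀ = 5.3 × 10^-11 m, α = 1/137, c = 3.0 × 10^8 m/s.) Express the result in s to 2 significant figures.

r = n²a₀/Z = 3²·5.3 × 10^-11/8 = 6.0 × 10^-11 m
v = Zαc/n = 8·0.0073·3.0 × 10^8/3 = 5.8 × 10^6 m/s
T = 2πr/v = 6.4 × 10^-17 s

6.4 × 10^-17 s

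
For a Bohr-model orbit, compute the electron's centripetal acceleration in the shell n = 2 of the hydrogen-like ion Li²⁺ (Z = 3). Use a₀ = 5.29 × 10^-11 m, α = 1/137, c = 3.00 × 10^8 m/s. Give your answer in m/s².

1.53 × 10^23 m/s²

r = n²a₀/Z = 7.05 × 10^-11 m, v = Zαc/n = 3.28 × 10^6 m/s
a = v²/r = (3.28 × 10^6)² / 7.05 × 10^-11 = 1.53 × 10^23 m/s²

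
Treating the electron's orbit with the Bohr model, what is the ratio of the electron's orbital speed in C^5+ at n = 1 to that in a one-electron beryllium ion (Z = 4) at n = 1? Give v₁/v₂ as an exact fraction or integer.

3/2

v ∝ Z^1 · n^-1
v₁/v₂ = (6/4)^1 · (1/1)^-1 = 3/2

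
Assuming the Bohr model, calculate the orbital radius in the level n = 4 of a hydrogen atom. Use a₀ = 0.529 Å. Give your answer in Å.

r_n = n²a₀/Z = 4² × 0.529 / 1
    = 16 × 0.529 / 1 = 8.46 Å

8.46 Å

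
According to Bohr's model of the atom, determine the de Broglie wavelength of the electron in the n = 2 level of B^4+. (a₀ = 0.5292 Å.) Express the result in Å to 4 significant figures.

The Bohr quantisation condition is nλ = 2πr_n.
r_n = n²a₀/Z = 0.4234 Å
λ = 2πr_n/n = 2π·0.4234/2 = 1.330 Å

1.330 Å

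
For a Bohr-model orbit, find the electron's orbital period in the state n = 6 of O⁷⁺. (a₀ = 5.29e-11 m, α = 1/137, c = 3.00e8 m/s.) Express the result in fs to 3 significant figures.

r = n²a₀/Z = 6²·5.29e-11/8 = 2.38e-10 m
v = Zαc/n = 8·0.00730·3.00e8/6 = 2.92e6 m/s
T = 2πr/v = 5.12e-16 s = 0.512 fs

0.512 fs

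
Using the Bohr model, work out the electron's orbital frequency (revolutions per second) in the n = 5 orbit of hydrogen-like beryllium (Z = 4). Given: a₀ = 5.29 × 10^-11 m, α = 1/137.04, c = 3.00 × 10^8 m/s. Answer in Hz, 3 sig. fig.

r = n²a₀/Z = 3.31 × 10^-10 m, v = Zαc/n = 1.75 × 10^6 m/s
f = v/(2πr) = 8.43 × 10^14 Hz

8.43 × 10^14 Hz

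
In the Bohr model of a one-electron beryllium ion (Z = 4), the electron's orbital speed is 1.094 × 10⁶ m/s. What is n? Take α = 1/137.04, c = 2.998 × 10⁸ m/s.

8

v_n = Zαc/n ⇒ n = Zαc/v = 4 × 0.007297 × 2.998 × 10⁸ / 1.094 × 10⁶ ≈ 8.00
n = 8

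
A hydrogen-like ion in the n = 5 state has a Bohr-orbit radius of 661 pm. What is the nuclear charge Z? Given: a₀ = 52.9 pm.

2

r_n = n²a₀/Z ⇒ Z = n²a₀/r = 5² × 52.9 / 661 ≈ 2.00
Z = 2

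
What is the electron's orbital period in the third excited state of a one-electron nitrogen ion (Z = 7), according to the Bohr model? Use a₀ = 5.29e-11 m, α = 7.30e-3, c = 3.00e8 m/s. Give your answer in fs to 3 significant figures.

r = n²a₀/Z = 4²·5.29e-11/7 = 1.21e-10 m
v = Zαc/n = 7·0.00730·3.00e8/4 = 3.83e6 m/s
T = 2πr/v = 1.98e-16 s = 0.198 fs

0.198 fs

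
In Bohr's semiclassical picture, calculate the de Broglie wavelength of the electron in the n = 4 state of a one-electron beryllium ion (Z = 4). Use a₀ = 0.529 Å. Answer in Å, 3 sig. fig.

The Bohr quantisation condition is nλ = 2πr_n.
r_n = n²a₀/Z = 2.12 Å
λ = 2πr_n/n = 2π·2.12/4 = 3.32 Å

3.32 Å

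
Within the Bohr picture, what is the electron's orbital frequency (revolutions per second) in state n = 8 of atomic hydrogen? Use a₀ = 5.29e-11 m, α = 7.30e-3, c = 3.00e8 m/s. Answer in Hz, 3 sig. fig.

1.29e13 Hz

r = n²a₀/Z = 3.39e-9 m, v = Zαc/n = 2.74e5 m/s
f = v/(2πr) = 1.29e13 Hz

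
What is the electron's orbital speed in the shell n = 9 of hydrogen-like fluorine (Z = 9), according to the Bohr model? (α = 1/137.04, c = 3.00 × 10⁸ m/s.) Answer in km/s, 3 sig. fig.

2190 km/s

v_n = Zαc/n = 9 × 0.00730 × 3.00 × 10⁸ / 9
    = 2190 km/s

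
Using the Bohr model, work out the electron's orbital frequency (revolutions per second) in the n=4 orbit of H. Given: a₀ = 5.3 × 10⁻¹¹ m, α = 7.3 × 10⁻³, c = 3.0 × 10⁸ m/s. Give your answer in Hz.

1.0 × 10¹⁴ Hz

r = n²a₀/Z = 8.5 × 10⁻¹⁰ m, v = Zαc/n = 5.5 × 10⁵ m/s
f = v/(2πr) = 1.0 × 10¹⁴ Hz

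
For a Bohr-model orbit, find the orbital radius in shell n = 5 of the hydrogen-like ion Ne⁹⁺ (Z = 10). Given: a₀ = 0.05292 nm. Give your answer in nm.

0.1323 nm

r_n = n²a₀/Z = 5² × 0.05292 / 10
    = 25 × 0.05292 / 10 = 0.1323 nm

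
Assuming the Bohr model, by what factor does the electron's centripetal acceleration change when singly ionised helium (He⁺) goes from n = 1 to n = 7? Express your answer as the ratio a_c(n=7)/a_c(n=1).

a_c ∝ Z^3 · n^-4; with Z fixed, a_c ∝ n^-4.
a_c(n=7)/a_c(n=1) = (7/1)^-4 = 1/2401

1/2401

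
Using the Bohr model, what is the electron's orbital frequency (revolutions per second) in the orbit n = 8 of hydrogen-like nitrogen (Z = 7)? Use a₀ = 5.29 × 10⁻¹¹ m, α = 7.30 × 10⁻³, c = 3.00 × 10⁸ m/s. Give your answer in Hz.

6.31 × 10¹⁴ Hz

r = n²a₀/Z = 4.84 × 10⁻¹⁰ m, v = Zαc/n = 1.92 × 10⁶ m/s
f = v/(2πr) = 6.31 × 10¹⁴ Hz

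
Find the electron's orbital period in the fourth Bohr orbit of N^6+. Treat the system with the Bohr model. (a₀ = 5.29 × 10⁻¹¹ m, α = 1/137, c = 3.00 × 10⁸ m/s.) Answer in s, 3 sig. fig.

r = n²a₀/Z = 4²·5.29 × 10⁻¹¹/7 = 1.21 × 10⁻¹⁰ m
v = Zαc/n = 7·0.00730·3.00 × 10⁸/4 = 3.83 × 10⁶ m/s
T = 2πr/v = 1.98 × 10⁻¹⁶ s

1.98 × 10⁻¹⁶ s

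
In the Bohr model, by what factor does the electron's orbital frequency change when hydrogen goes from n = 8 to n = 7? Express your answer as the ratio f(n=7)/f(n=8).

f ∝ Z^2 · n^-3; with Z fixed, f ∝ n^-3.
f(n=7)/f(n=8) = (7/8)^-3 = 512/343

512/343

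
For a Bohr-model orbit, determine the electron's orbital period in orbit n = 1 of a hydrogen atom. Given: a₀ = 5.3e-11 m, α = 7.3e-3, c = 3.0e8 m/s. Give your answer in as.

150 as

r = n²a₀/Z = 1²·5.3e-11/1 = 5.3e-11 m
v = Zαc/n = 1·0.0073·3.0e8/1 = 2.2e6 m/s
T = 2πr/v = 1.5e-16 s = 150 as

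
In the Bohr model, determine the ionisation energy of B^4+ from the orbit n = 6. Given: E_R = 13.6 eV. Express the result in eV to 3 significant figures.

E_n = −E_R·Z²/n² = −13.6 × 5²/6² eV = -9.44 eV
Ionisation energy = −E_n = 9.44 eV

9.44 eV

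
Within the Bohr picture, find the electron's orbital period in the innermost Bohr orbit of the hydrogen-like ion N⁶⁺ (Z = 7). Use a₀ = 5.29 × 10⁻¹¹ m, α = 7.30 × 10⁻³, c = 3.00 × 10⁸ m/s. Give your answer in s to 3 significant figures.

3.10 × 10⁻¹⁸ s

r = n²a₀/Z = 1²·5.29 × 10⁻¹¹/7 = 7.56 × 10⁻¹² m
v = Zαc/n = 7·0.00730·3.00 × 10⁸/1 = 1.53 × 10⁷ m/s
T = 2πr/v = 3.10 × 10⁻¹⁸ s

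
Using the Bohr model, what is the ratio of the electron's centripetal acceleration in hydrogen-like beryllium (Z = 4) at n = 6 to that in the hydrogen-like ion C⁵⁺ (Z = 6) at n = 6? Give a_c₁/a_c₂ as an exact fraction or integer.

8/27

a_c ∝ Z^3 · n^-4
a_c₁/a_c₂ = (4/6)^3 · (6/6)^-4 = 8/27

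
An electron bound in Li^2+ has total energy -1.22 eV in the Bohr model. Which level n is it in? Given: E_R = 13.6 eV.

E_n = −E_R Z²/n² ⇒ n² = E_R Z²/(−E_n) = 13.6 × 3² / 1.22 ≈ 100.33
n = 10

10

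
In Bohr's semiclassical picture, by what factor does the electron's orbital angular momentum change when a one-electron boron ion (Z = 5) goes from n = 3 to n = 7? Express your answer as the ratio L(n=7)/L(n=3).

7/3

L = nℏ depends only on n, so L ∝ n.
L(n=7)/L(n=3) = (7/3)^1 = 7/3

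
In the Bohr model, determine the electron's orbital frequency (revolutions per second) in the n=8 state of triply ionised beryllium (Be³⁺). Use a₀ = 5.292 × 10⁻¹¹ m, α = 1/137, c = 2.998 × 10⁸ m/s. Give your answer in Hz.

r = n²a₀/Z = 8.467 × 10⁻¹⁰ m, v = Zαc/n = 1.094 × 10⁶ m/s
f = v/(2πr) = 2.057 × 10¹⁴ Hz

2.057 × 10¹⁴ Hz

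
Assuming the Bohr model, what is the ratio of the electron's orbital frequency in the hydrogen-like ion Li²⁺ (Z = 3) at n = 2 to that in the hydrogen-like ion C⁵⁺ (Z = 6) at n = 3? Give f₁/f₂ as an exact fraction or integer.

f ∝ Z^2 · n^-3
f₁/f₂ = (3/6)^2 · (2/3)^-3 = 27/32

27/32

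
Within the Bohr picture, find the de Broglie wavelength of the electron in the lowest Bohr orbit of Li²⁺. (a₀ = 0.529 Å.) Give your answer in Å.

1.11 Å

The Bohr quantisation condition is nλ = 2πr_n.
r_n = n²a₀/Z = 0.176 Å
λ = 2πr_n/n = 2π·0.176/1 = 1.11 Å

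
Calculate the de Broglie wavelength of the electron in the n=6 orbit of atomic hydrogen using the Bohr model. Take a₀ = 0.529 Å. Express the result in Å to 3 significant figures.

19.9 Å

The Bohr quantisation condition is nλ = 2πr_n.
r_n = n²a₀/Z = 19.0 Å
λ = 2πr_n/n = 2π·19.0/6 = 19.9 Å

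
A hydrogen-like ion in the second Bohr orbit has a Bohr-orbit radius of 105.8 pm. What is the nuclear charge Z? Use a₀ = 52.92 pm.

r_n = n²a₀/Z ⇒ Z = n²a₀/r = 2² × 52.92 / 105.8 ≈ 2.00
Z = 2

2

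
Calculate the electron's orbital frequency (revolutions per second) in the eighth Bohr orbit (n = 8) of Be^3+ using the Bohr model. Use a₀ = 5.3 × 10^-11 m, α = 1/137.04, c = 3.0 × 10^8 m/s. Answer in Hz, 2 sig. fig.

r = n²a₀/Z = 8.5 × 10^-10 m, v = Zαc/n = 1.1 × 10^6 m/s
f = v/(2πr) = 2.1 × 10^14 Hz

2.1 × 10^14 Hz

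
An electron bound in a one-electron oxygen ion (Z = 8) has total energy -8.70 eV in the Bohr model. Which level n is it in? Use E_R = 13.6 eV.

E_n = −E_R Z²/n² ⇒ n² = E_R Z²/(−E_n) = 13.6 × 8² / 8.70 ≈ 100.05
n = 10

10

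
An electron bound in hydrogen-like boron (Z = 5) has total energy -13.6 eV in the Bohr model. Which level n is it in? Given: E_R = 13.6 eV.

E_n = −E_R Z²/n² ⇒ n² = E_R Z²/(−E_n) = 13.6 × 5² / 13.6 ≈ 25.00
n = 5

5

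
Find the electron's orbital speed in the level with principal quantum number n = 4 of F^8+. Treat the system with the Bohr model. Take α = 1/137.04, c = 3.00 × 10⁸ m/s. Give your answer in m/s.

4.93 × 10⁶ m/s

v_n = Zαc/n = 9 × 0.00730 × 3.00 × 10⁸ / 4
    = 4.93 × 10⁶ m/s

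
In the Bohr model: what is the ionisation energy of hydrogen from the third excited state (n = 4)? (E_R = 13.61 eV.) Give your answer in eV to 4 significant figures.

E_n = −E_R·Z²/n² = −13.61 × 1²/4² eV = -0.8506 eV
Ionisation energy = −E_n = 0.8506 eV

0.8506 eV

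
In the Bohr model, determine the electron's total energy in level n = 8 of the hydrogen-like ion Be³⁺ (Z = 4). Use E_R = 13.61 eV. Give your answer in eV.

E_n = −E_R·Z²/n² = −13.61 × 4²/8² = -3.402 eV

-3.402 eV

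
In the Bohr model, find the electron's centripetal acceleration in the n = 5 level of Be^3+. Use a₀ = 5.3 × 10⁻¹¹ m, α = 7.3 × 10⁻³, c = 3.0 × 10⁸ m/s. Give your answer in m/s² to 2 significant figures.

r = n²a₀/Z = 3.3 × 10⁻¹⁰ m, v = Zαc/n = 1.8 × 10⁶ m/s
a = v²/r = (1.8 × 10⁶)² / 3.3 × 10⁻¹⁰ = 9.3 × 10²¹ m/s²

9.3 × 10²¹ m/s²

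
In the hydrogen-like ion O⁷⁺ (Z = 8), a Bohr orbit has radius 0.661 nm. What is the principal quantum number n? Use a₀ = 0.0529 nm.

r_n = n²a₀/Z ⇒ n² = rZ/a₀ = 0.661 × 8 / 0.0529 ≈ 99.96
n = 10

10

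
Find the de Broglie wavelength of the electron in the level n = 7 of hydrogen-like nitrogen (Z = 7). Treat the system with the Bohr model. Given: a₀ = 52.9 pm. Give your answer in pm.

The Bohr quantisation condition is nλ = 2πr_n.
r_n = n²a₀/Z = 370 pm
λ = 2πr_n/n = 2π·370/7 = 332 pm

332 pm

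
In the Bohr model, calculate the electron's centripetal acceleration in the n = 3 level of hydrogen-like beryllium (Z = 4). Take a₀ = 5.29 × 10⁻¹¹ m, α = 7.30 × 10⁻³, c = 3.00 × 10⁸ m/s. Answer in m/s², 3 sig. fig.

r = n²a₀/Z = 1.19 × 10⁻¹⁰ m, v = Zαc/n = 2.92 × 10⁶ m/s
a = v²/r = (2.92 × 10⁶)² / 1.19 × 10⁻¹⁰ = 7.16 × 10²² m/s²

7.16 × 10²² m/s²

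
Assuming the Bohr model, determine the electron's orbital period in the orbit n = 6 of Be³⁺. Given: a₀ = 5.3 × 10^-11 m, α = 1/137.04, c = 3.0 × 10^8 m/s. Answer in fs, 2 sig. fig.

2.1 fs

r = n²a₀/Z = 6²·5.3 × 10^-11/4 = 4.8 × 10^-10 m
v = Zαc/n = 4·0.0073·3.0 × 10^8/6 = 1.5 × 10^6 m/s
T = 2πr/v = 2.1 × 10^-15 s = 2.1 fs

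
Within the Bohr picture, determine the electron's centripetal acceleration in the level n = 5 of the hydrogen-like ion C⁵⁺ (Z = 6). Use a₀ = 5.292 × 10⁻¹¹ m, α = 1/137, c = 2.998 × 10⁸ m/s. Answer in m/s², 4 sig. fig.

r = n²a₀/Z = 2.205 × 10⁻¹⁰ m, v = Zαc/n = 2.626 × 10⁶ m/s
a = v²/r = (2.626 × 10⁶)² / 2.205 × 10⁻¹⁰ = 3.127 × 10²² m/s²

3.127 × 10²² m/s²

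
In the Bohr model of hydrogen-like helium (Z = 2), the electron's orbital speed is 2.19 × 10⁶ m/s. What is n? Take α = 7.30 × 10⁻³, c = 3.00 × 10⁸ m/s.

v_n = Zαc/n ⇒ n = Zαc/v = 2 × 0.00730 × 3.00 × 10⁸ / 2.19 × 10⁶ ≈ 2.00
n = 2

2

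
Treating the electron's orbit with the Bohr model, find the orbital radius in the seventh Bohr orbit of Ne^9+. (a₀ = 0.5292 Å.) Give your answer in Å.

2.593 Å

r_n = n²a₀/Z = 7² × 0.5292 / 10
    = 49 × 0.5292 / 10 = 2.593 Å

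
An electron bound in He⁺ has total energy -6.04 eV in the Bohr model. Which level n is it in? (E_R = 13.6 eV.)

3

E_n = −E_R Z²/n² ⇒ n² = E_R Z²/(−E_n) = 13.6 × 2² / 6.04 ≈ 9.01
n = 3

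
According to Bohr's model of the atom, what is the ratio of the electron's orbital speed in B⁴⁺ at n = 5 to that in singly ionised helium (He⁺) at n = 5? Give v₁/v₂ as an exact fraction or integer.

5/2

v ∝ Z^1 · n^-1
v₁/v₂ = (5/2)^1 · (5/5)^-1 = 5/2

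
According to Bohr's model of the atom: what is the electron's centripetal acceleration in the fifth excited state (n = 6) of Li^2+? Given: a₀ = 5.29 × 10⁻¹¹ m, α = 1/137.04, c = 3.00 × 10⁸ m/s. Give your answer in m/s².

1.89 × 10²¹ m/s²

r = n²a₀/Z = 6.35 × 10⁻¹⁰ m, v = Zαc/n = 1.09 × 10⁶ m/s
a = v²/r = (1.09 × 10⁶)² / 6.35 × 10⁻¹⁰ = 1.89 × 10²¹ m/s²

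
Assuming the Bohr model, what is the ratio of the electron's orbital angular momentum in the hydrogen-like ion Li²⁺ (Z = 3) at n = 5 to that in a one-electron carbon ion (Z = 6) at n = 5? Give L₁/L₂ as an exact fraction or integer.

L = nℏ is independent of Z.
L₁/L₂ = n₁/n₂ = 5/5 = 1

1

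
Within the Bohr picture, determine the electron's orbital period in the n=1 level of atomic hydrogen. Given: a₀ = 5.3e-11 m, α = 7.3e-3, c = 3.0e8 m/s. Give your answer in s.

r = n²a₀/Z = 1²·5.3e-11/1 = 5.3e-11 m
v = Zαc/n = 1·0.0073·3.0e8/1 = 2.2e6 m/s
T = 2πr/v = 1.5e-16 s

1.5e-16 s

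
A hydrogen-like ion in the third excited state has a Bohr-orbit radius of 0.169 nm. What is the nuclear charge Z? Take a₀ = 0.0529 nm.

r_n = n²a₀/Z ⇒ Z = n²a₀/r = 4² × 0.0529 / 0.169 ≈ 5.01
Z = 5

5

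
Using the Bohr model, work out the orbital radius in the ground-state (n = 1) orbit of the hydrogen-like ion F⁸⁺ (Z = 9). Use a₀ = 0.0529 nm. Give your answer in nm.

r_n = n²a₀/Z = 1² × 0.0529 / 9
    = 1 × 0.0529 / 9 = 0.00588 nm

0.00588 nm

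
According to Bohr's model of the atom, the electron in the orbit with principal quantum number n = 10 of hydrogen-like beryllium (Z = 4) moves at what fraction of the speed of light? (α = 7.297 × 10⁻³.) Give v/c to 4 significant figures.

v_n = Zαc/n, so v/c = Zα/n = 4 × 0.007297 / 10 = 0.002919

0.002919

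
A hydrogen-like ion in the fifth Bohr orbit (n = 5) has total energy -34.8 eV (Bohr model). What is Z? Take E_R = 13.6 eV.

8

E_n = −E_R Z²/n² ⇒ Z² = −E_n n²/E_R = 34.8 × 5² / 13.6 ≈ 63.97
Z = 8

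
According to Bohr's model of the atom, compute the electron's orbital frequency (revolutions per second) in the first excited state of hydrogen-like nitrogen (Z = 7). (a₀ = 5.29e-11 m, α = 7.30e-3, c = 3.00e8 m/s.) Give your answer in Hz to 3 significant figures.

4.04e16 Hz

r = n²a₀/Z = 3.02e-11 m, v = Zαc/n = 7.67e6 m/s
f = v/(2πr) = 4.04e16 Hz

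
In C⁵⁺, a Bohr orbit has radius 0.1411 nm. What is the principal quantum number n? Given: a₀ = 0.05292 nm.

4

r_n = n²a₀/Z ⇒ n² = rZ/a₀ = 0.1411 × 6 / 0.05292 ≈ 16.00
n = 4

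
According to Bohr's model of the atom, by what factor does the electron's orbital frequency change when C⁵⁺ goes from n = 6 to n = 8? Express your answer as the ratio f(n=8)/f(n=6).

f ∝ Z^2 · n^-3; with Z fixed, f ∝ n^-3.
f(n=8)/f(n=6) = (8/6)^-3 = 27/64

27/64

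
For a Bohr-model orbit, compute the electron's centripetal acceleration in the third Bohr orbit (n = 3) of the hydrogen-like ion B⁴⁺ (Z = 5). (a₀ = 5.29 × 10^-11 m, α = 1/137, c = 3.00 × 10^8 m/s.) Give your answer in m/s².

r = n²a₀/Z = 9.52 × 10^-11 m, v = Zαc/n = 3.65 × 10^6 m/s
a = v²/r = (3.65 × 10^6)² / 9.52 × 10^-11 = 1.40 × 10^23 m/s²

1.40 × 10^23 m/s²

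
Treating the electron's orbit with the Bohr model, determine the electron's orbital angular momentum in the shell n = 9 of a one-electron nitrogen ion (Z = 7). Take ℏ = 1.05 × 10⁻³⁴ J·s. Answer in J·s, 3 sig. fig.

L_n = nℏ = 9 × 1.05 × 10⁻³⁴ = 9.45 × 10⁻³⁴ J·s

9.45 × 10⁻³⁴ J·s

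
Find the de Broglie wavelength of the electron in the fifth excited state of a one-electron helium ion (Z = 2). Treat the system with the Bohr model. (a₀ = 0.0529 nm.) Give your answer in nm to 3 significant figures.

0.997 nm

The Bohr quantisation condition is nλ = 2πr_n.
r_n = n²a₀/Z = 0.952 nm
λ = 2πr_n/n = 2π·0.952/6 = 0.997 nm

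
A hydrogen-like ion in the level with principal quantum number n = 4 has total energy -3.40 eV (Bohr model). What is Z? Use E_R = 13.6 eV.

2

E_n = −E_R Z²/n² ⇒ Z² = −E_n n²/E_R = 3.40 × 4² / 13.6 ≈ 4.00
Z = 2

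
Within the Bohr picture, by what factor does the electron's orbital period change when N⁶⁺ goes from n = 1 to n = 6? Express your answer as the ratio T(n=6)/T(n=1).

T ∝ Z^-2 · n^3; with Z fixed, T ∝ n^3.
T(n=6)/T(n=1) = (6/1)^3 = 216

216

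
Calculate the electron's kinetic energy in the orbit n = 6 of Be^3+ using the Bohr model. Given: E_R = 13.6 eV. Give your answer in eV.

6.04 eV

For a Coulomb orbit the virial theorem gives K = −E_n.
E_n = −E_R·Z²/n², so K = E_R·Z²/n² = 13.6 × 4²/6² = 6.04 eV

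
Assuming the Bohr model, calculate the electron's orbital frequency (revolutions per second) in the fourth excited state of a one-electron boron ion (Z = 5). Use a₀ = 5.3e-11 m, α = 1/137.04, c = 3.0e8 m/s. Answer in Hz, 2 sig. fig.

r = n²a₀/Z = 2.6e-10 m, v = Zαc/n = 2.2e6 m/s
f = v/(2πr) = 1.3e15 Hz

1.3e15 Hz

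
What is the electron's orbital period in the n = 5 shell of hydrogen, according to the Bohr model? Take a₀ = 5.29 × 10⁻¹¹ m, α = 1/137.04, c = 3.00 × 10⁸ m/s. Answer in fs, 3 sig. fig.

r = n²a₀/Z = 5²·5.29 × 10⁻¹¹/1 = 1.32 × 10⁻⁹ m
v = Zαc/n = 1·0.00730·3.00 × 10⁸/5 = 4.38 × 10⁵ m/s
T = 2πr/v = 1.90 × 10⁻¹⁴ s = 19.0 fs

19.0 fs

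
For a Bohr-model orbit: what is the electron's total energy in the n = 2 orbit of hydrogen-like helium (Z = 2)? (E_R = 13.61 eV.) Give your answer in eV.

-13.61 eV

E_n = −E_R·Z²/n² = −13.61 × 2²/2² = -13.61 eV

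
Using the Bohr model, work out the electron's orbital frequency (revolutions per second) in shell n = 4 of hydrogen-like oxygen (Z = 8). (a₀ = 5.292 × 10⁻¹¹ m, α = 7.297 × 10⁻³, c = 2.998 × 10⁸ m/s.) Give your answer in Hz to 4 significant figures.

r = n²a₀/Z = 1.058 × 10⁻¹⁰ m, v = Zαc/n = 4.375 × 10⁶ m/s
f = v/(2πr) = 6.579 × 10¹⁵ Hz

6.579 × 10¹⁵ Hz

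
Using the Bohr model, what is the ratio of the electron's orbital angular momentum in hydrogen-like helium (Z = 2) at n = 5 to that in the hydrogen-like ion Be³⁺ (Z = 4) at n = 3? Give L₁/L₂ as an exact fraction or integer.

5/3

L = nℏ is independent of Z.
L₁/L₂ = n₁/n₂ = 5/3 = 5/3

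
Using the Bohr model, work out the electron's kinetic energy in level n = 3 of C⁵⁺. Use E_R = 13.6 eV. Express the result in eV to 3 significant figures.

54.4 eV

For a Coulomb orbit the virial theorem gives K = −E_n.
E_n = −E_R·Z²/n², so K = E_R·Z²/n² = 13.6 × 6²/3² = 54.4 eV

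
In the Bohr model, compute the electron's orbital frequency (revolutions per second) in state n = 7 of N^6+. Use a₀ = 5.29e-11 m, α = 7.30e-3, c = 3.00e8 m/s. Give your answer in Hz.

9.41e14 Hz

r = n²a₀/Z = 3.70e-10 m, v = Zαc/n = 2.19e6 m/s
f = v/(2πr) = 9.41e14 Hz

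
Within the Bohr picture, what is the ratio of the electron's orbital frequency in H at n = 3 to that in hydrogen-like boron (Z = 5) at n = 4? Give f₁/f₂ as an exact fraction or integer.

f ∝ Z^2 · n^-3
f₁/f₂ = (1/5)^2 · (3/4)^-3 = 64/675

64/675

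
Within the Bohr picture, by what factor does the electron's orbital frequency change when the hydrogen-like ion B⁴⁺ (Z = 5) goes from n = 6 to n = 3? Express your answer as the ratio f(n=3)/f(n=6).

8

f ∝ Z^2 · n^-3; with Z fixed, f ∝ n^-3.
f(n=3)/f(n=6) = (3/6)^-3 = 8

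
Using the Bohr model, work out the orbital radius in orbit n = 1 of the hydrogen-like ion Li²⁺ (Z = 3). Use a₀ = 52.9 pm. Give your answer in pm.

r_n = n²a₀/Z = 1² × 52.9 / 3
    = 1 × 52.9 / 3 = 17.6 pm

17.6 pm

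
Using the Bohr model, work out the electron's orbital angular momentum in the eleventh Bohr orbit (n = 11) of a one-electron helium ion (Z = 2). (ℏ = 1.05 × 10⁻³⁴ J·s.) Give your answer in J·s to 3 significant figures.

L_n = nℏ = 11 × 1.05 × 10⁻³⁴ = 1.16 × 10⁻³³ J·s

1.16 × 10⁻³³ J·s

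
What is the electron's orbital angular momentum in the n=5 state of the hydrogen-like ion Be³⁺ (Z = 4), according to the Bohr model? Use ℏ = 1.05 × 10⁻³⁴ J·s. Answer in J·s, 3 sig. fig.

5.25 × 10⁻³⁴ J·s

L_n = nℏ = 5 × 1.05 × 10⁻³⁴ = 5.25 × 10⁻³⁴ J·s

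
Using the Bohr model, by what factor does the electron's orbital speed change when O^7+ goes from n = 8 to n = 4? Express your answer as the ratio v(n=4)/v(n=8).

2

v ∝ Z^1 · n^-1; with Z fixed, v ∝ n^-1.
v(n=4)/v(n=8) = (4/8)^-1 = 2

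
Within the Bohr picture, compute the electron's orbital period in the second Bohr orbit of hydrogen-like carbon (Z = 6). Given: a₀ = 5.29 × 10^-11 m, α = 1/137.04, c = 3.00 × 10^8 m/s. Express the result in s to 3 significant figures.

r = n²a₀/Z = 2²·5.29 × 10^-11/6 = 3.53 × 10^-11 m
v = Zαc/n = 6·0.00730·3.00 × 10^8/2 = 6.57 × 10^6 m/s
T = 2πr/v = 3.37 × 10^-17 s

3.37 × 10^-17 s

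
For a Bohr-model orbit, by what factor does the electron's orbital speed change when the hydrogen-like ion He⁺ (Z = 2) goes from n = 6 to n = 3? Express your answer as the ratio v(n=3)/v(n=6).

2

v ∝ Z^1 · n^-1; with Z fixed, v ∝ n^-1.
v(n=3)/v(n=6) = (3/6)^-1 = 2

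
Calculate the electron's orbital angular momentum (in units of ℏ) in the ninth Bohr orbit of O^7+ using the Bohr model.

9

L_n = nℏ, so L/ℏ = n = 9.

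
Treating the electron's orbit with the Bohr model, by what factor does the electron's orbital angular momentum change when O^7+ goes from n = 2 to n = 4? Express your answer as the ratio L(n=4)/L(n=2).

2

L = nℏ depends only on n, so L ∝ n.
L(n=4)/L(n=2) = (4/2)^1 = 2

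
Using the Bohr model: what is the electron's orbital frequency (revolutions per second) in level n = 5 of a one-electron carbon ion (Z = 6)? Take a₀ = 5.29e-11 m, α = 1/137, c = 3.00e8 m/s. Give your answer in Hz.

1.90e15 Hz

r = n²a₀/Z = 2.20e-10 m, v = Zαc/n = 2.63e6 m/s
f = v/(2πr) = 1.90e15 Hz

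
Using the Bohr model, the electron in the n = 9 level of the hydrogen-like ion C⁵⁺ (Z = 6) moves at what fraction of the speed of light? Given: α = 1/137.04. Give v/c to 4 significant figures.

v_n = Zαc/n, so v/c = Zα/n = 6 × 0.007297 / 9 = 0.004865

0.004865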